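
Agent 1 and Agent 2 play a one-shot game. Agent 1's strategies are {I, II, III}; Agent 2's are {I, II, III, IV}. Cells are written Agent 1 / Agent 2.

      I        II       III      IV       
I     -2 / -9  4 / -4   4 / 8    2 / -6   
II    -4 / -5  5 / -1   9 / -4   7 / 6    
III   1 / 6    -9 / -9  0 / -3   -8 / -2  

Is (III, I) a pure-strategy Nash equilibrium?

Yes

Holding Agent 2 at I: Agent 1 gets 1 from III, versus -2 from I, -4 from II. No profitable deviation for Agent 1.
Holding Agent 1 at III: Agent 2 gets 6 from I, versus -9 from II, -3 from III, -2 from IV. No profitable deviation for Agent 2 either.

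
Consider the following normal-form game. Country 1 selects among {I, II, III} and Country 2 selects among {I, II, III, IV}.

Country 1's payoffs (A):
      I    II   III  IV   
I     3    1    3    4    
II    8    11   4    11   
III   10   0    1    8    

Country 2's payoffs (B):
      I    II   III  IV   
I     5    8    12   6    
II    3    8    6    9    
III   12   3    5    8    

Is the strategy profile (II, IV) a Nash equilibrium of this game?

Holding Country 2 at IV: Country 1 gets 11 from II, versus 4 from I, 8 from III. No profitable deviation for Country 1.
Holding Country 1 at II: Country 2 gets 9 from IV, versus 3 from I, 8 from II, 6 from III. No profitable deviation for Country 2 either.

Yes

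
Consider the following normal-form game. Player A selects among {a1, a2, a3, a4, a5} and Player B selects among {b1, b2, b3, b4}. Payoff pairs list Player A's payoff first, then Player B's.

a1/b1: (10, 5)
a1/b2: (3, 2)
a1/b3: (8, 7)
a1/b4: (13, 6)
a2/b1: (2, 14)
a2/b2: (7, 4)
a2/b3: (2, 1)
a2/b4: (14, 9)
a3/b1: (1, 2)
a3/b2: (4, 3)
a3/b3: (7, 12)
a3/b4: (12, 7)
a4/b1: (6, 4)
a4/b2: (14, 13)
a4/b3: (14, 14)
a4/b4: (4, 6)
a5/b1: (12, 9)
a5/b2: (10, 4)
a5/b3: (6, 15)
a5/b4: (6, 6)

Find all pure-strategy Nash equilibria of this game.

(a4, b3)

A profile is a Nash equilibrium when each player is best-responding to the other.
Player A's best responses — vs b1: a5 (payoff 12); vs b2: a4 (payoff 14); vs b3: a4 (payoff 14); vs b4: a2 (payoff 14).
Player B's best responses — vs a1: b3 (payoff 7); vs a2: b1 (payoff 14); vs a3: b3 (payoff 12); vs a4: b3 (payoff 14); vs a5: b3 (payoff 15).
The only mutual best response is (a4, b3); neither player gains by switching there.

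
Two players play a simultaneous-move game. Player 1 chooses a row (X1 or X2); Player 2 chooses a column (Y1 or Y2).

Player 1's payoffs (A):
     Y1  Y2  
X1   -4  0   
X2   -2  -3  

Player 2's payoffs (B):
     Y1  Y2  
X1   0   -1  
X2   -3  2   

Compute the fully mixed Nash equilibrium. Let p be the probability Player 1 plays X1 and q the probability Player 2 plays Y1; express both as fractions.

p = 5/6, q = 3/5

Each player's mixing probability is pinned down by making the *other* player indifferent.
Player 2 indifferent between Y1 and Y2: p·0 + (1−p)·(-3) = p·(-1) + (1−p)·2 ⟹ (-3) + 3p = 2 + (-3)p ⟹ p = 5/6.
Player 1 indifferent between X1 and X2: q·(-4) + (1−q)·0 = q·(-2) + (1−q)·(-3) ⟹ 0 + (-4)q = (-3) + 1q ⟹ q = 3/5.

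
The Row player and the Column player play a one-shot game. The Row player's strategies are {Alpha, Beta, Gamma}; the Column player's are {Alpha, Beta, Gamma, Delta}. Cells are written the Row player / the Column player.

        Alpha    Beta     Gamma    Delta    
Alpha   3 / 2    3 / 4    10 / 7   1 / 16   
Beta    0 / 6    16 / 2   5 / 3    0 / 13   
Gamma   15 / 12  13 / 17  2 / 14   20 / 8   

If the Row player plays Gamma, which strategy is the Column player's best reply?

With the Row player fixed at Gamma, the Column player's payoffs are: Alpha → 12, Beta → 17, Gamma → 14, Delta → 8.
The maximum is 17, achieved by Beta.

Beta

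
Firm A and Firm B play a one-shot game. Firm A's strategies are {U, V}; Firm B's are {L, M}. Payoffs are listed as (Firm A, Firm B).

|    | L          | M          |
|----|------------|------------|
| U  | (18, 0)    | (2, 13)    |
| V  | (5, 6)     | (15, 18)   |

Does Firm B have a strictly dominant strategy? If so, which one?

M

Check whether one of Firm B's strategies beats all alternatives regardless of what the opponent does.
M strictly dominates: vs U: 13 > 0; vs V: 18 > 6.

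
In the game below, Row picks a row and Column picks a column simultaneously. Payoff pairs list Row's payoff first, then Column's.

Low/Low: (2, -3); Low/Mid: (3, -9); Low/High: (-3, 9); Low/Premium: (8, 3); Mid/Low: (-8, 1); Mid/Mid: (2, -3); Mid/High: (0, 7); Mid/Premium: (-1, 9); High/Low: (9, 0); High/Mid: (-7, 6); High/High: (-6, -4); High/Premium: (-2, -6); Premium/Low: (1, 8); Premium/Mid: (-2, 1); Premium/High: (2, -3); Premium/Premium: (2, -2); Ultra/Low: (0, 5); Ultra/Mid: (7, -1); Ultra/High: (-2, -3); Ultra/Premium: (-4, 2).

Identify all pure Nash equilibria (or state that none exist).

None

Check mutual best responses: a cell is a NE iff neither player can gain by unilaterally deviating.
Row's best responses — vs Low: High (payoff 9); vs Mid: Ultra (payoff 7); vs High: Premium (payoff 2); vs Premium: Low (payoff 8).
Column's best responses — vs Low: High (payoff 9); vs Mid: Premium (payoff 9); vs High: Mid (payoff 6); vs Premium: Low (payoff 8); vs Ultra: Low (payoff 5).
No cell has both players best-responding. For instance, Row's best reply to Low is High, but against High Column prefers Mid over Low.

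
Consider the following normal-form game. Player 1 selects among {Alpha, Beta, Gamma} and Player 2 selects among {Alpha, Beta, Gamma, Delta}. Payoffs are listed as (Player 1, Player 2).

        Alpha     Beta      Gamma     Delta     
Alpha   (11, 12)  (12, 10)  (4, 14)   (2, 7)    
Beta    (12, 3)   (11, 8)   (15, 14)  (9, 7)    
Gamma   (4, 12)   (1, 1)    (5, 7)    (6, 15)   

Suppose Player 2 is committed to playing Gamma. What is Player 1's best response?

With Player 2 fixed at Gamma, Player 1's payoffs are: Alpha → 4, Beta → 15, Gamma → 5.
The maximum is 15, achieved by Beta.

Beta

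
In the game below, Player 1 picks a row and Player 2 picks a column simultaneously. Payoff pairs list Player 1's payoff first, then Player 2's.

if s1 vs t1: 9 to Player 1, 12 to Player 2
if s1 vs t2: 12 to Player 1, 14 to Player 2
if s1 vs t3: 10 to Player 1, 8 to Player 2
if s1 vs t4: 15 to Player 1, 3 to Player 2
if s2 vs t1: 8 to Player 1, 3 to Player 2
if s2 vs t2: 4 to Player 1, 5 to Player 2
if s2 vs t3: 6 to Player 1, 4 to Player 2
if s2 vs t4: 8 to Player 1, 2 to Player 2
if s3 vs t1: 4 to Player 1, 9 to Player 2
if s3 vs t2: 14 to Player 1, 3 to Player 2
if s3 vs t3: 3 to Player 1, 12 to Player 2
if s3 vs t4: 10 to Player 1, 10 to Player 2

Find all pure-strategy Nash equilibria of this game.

There is no pure-strategy Nash equilibrium

A profile is a Nash equilibrium when each player is best-responding to the other.
Player 1's best responses — vs t1: s1 (payoff 9); vs t2: s3 (payoff 14); vs t3: s1 (payoff 10); vs t4: s1 (payoff 15).
Player 2's best responses — vs s1: t2 (payoff 14); vs s2: t2 (payoff 5); vs s3: t3 (payoff 12).
No cell has both players best-responding. For instance, Player 1's best reply to t3 is s1, but against s1 Player 2 prefers t2 over t3.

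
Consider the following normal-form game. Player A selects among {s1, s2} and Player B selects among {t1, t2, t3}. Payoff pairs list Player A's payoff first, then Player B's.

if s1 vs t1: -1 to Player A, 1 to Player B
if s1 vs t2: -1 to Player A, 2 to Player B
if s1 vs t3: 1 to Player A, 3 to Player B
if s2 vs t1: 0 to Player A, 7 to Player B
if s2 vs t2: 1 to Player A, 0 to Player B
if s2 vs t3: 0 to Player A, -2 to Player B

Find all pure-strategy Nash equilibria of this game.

A profile is a Nash equilibrium when each player is best-responding to the other.
Player A's best responses — vs t1: s2 (payoff 0); vs t2: s2 (payoff 1); vs t3: s1 (payoff 1).
Player B's best responses — vs s1: t3 (payoff 3); vs s2: t1 (payoff 7).
Mutual best responses occur at (s1, t3) and (s2, t1); at each, neither player gains by switching.

(s1, t3) and (s2, t1)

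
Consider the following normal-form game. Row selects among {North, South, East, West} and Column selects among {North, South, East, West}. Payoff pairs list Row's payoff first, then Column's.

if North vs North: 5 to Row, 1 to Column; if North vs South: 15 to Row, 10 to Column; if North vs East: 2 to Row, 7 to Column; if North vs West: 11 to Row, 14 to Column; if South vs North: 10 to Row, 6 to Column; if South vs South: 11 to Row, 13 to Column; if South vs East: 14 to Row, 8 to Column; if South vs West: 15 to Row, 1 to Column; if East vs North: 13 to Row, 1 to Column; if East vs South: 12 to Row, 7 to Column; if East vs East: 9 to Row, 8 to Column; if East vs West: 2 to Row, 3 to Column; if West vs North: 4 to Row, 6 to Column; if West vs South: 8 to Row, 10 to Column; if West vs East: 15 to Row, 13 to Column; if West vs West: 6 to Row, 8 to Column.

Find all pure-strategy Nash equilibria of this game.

(West, East)

Check mutual best responses: a cell is a NE iff neither player can gain by unilaterally deviating.
Row's best responses — vs North: East (payoff 13); vs South: North (payoff 15); vs East: West (payoff 15); vs West: South (payoff 15).
Column's best responses — vs North: West (payoff 14); vs South: South (payoff 13); vs East: East (payoff 8); vs West: East (payoff 13).
The only mutual best response is (West, East); neither player gains by switching there.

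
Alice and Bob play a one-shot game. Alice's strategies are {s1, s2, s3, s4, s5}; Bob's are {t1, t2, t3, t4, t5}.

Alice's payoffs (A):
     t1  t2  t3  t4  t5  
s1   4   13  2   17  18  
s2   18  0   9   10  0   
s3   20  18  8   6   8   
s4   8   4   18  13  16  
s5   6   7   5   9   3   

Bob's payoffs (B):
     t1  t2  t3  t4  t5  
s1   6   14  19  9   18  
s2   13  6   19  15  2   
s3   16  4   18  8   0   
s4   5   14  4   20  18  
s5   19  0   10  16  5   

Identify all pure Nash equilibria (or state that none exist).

None

Check mutual best responses: a cell is a NE iff neither player can gain by unilaterally deviating.
Alice's best responses — vs t1: s3 (payoff 20); vs t2: s3 (payoff 18); vs t3: s4 (payoff 18); vs t4: s1 (payoff 17); vs t5: s1 (payoff 18).
Bob's best responses — vs s1: t3 (payoff 19); vs s2: t3 (payoff 19); vs s3: t3 (payoff 18); vs s4: t4 (payoff 20); vs s5: t1 (payoff 19).
No cell has both players best-responding. For instance, Alice's best reply to t1 is s3, but against s3 Bob prefers t3 over t1.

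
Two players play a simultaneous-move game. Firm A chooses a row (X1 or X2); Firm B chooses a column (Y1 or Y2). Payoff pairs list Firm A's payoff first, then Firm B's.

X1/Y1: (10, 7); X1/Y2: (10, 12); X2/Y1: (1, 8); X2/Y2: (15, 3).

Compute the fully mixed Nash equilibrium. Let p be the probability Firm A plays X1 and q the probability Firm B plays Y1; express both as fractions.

p = 1/2, q = 5/14

In a mixed NE each player is indifferent between their pure strategies, so the opponent's mix sets the indifference.
Firm B indifferent between Y1 and Y2: p·7 + (1−p)·8 = p·12 + (1−p)·3 ⟹ 8 + (-1)p = 3 + 9p ⟹ p = 1/2.
Firm A indifferent between X1 and X2: q·10 + (1−q)·10 = q·1 + (1−q)·15 ⟹ 10 + 0q = 15 + (-14)q ⟹ q = 5/14.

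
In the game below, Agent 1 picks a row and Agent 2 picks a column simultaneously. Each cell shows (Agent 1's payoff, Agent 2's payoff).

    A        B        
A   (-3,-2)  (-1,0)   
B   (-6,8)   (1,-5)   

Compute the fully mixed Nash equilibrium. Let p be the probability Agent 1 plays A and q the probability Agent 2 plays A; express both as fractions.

In a mixed NE each player is indifferent between their pure strategies, so the opponent's mix sets the indifference.
Agent 2 indifferent between A and B: p·(-2) + (1−p)·8 = p·0 + (1−p)·(-5) ⟹ 8 + (-10)p = (-5) + 5p ⟹ p = 13/15.
Agent 1 indifferent between A and B: q·(-3) + (1−q)·(-1) = q·(-6) + (1−q)·1 ⟹ (-1) + (-2)q = 1 + (-7)q ⟹ q = 2/5.

p = 13/15, q = 2/5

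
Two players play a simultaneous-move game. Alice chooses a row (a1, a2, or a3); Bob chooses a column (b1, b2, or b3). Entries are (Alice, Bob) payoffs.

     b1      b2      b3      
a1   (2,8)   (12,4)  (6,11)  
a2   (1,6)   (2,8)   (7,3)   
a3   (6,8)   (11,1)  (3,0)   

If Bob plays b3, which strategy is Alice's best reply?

With Bob fixed at b3, Alice's payoffs are: a1 → 6, a2 → 7, a3 → 3.
The maximum is 7, achieved by a2.

a2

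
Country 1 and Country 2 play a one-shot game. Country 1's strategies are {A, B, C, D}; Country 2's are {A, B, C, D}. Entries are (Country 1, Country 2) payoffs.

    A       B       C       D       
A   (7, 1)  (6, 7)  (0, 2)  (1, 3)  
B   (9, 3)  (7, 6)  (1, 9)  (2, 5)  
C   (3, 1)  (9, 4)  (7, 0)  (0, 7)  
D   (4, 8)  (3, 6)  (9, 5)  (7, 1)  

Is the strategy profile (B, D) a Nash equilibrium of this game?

No

Holding Country 2 at D: Country 1 gets 2 from B but could get 7 by switching to D. Country 1 has a profitable deviation.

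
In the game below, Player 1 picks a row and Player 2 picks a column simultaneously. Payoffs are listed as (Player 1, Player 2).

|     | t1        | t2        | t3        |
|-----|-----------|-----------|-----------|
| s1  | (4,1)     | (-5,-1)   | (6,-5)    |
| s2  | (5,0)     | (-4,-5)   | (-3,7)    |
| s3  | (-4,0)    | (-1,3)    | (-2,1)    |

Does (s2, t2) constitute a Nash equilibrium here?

No

Holding Player 2 at t2: Player 1 gets -4 from s2 but could get -1 by switching to s3. Player 1 has a profitable deviation.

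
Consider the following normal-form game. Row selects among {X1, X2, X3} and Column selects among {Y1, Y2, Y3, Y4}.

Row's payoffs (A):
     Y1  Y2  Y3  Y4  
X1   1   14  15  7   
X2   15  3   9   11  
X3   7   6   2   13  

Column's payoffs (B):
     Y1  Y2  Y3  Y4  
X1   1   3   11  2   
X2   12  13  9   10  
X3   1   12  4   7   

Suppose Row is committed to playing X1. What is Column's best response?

Y3

With Row fixed at X1, Column's payoffs are: Y1 → 1, Y2 → 3, Y3 → 11, Y4 → 2.
The maximum is 11, achieved by Y3.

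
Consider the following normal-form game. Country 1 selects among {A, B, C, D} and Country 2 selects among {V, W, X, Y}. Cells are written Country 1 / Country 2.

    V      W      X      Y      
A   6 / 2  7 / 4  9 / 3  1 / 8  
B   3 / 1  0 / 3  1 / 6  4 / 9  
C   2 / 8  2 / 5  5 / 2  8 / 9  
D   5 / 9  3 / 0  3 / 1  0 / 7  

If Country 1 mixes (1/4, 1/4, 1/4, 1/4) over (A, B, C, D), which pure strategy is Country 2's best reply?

Country 2's best reply maximizes expected payoff against the mix.
V: (1/4)·2 + (1/4)·1 + (1/4)·8 + (1/4)·9 = 5
W: (1/4)·4 + (1/4)·3 + (1/4)·5 + (1/4)·0 = 3
X: (1/4)·3 + (1/4)·6 + (1/4)·2 + (1/4)·1 = 3
Y: (1/4)·8 + (1/4)·9 + (1/4)·9 + (1/4)·7 = 33/4
Highest expected payoff is 33/4, from Y.

Y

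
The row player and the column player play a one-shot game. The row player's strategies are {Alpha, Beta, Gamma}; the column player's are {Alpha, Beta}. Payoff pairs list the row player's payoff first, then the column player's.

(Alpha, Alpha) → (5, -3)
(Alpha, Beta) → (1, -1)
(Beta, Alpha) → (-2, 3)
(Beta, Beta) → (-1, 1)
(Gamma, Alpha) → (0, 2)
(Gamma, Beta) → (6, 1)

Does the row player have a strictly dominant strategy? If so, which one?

No strictly dominant strategy

Check whether one of the row player's strategies beats all alternatives regardless of what the opponent does.
Alpha is not dominant: against Beta, Gamma gives 6 > 1.
Beta is not dominant: against Alpha, Alpha gives 5 > -2.
Gamma is not dominant: against Alpha, Alpha gives 5 > 0.
No single strategy is best against every opponent action.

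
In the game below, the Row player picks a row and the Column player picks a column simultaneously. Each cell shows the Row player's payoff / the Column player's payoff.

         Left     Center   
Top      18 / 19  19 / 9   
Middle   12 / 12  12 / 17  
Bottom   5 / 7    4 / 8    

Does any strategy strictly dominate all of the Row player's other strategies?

Check whether one of the Row player's strategies beats all alternatives regardless of what the opponent does.
Top strictly dominates: vs Left: 18 > each of {12, 5}; vs Center: 19 > each of {12, 4}.

Top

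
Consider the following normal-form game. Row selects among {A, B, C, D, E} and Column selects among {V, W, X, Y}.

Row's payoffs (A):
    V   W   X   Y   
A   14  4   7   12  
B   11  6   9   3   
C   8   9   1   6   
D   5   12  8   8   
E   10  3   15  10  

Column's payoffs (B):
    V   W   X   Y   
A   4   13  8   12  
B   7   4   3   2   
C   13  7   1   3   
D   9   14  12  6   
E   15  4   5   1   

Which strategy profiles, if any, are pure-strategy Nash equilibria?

A profile is a Nash equilibrium when each player is best-responding to the other.
Row's best responses — vs V: A (payoff 14); vs W: D (payoff 12); vs X: E (payoff 15); vs Y: A (payoff 12).
Column's best responses — vs A: W (payoff 13); vs B: V (payoff 7); vs C: V (payoff 13); vs D: W (payoff 14); vs E: V (payoff 15).
The only mutual best response is (D, W); neither player gains by switching there.

(D, W)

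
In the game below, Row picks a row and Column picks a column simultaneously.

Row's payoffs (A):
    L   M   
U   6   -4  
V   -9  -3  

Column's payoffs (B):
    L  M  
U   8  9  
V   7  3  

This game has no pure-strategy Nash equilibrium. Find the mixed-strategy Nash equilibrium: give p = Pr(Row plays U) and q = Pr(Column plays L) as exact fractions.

Each player's mixing probability is pinned down by making the *other* player indifferent.
Column indifferent between L and M: p·8 + (1−p)·7 = p·9 + (1−p)·3 ⟹ 7 + 1p = 3 + 6p ⟹ p = 4/5.
Row indifferent between U and V: q·6 + (1−q)·(-4) = q·(-9) + (1−q)·(-3) ⟹ (-4) + 10q = (-3) + (-6)q ⟹ q = 1/16.

p = 4/5, q = 1/16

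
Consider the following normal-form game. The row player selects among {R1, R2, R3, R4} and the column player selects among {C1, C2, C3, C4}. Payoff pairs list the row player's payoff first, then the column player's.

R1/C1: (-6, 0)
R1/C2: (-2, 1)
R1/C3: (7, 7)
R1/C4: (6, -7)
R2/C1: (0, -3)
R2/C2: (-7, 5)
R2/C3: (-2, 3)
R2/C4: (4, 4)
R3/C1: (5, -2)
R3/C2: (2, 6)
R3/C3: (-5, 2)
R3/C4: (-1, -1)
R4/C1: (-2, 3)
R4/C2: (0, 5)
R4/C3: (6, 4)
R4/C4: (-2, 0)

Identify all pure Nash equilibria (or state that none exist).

Find each player's best response to every opponent strategy; NE are the intersections.
The row player's best responses — vs C1: R3 (payoff 5); vs C2: R3 (payoff 2); vs C3: R1 (payoff 7); vs C4: R1 (payoff 6).
The column player's best responses — vs R1: C3 (payoff 7); vs R2: C2 (payoff 5); vs R3: C2 (payoff 6); vs R4: C2 (payoff 5).
Mutual best responses occur at (R1, C3) and (R3, C2); at each, neither player gains by switching.

(R1, C3) and (R3, C2)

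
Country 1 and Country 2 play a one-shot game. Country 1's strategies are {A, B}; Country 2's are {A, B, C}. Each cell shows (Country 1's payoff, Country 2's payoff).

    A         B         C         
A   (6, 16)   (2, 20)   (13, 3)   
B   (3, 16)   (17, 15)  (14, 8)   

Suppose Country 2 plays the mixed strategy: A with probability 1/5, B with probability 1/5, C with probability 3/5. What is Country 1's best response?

Compute Country 1's expected payoff from each pure strategy against the given mix.
A: (1/5)·6 + (1/5)·2 + (3/5)·13 = 47/5
B: (1/5)·3 + (1/5)·17 + (3/5)·14 = 62/5
Highest expected payoff is 62/5, from B.

B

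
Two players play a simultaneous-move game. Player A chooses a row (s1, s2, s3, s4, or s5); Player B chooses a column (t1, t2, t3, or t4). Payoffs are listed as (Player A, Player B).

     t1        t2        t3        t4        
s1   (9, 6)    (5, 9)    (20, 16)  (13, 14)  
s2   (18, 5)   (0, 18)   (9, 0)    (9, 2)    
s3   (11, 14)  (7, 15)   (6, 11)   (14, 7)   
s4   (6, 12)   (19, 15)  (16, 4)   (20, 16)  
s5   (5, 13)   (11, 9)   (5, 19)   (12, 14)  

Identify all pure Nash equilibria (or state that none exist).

(s1, t3) and (s4, t4)

Check mutual best responses: a cell is a NE iff neither player can gain by unilaterally deviating.
Player A's best responses — vs t1: s2 (payoff 18); vs t2: s4 (payoff 19); vs t3: s1 (payoff 20); vs t4: s4 (payoff 20).
Player B's best responses — vs s1: t3 (payoff 16); vs s2: t2 (payoff 18); vs s3: t2 (payoff 15); vs s4: t4 (payoff 16); vs s5: t3 (payoff 19).
Mutual best responses occur at (s1, t3) and (s4, t4); at each, neither player gains by switching.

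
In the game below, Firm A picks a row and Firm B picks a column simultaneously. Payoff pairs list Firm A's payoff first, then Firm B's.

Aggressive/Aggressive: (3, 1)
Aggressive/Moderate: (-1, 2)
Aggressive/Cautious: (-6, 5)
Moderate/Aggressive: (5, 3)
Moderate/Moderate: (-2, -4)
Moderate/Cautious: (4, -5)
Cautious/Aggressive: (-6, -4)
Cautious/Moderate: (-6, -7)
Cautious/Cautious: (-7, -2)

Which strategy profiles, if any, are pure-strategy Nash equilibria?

(Moderate, Aggressive)

A profile is a Nash equilibrium when each player is best-responding to the other.
Firm A's best responses — vs Aggressive: Moderate (payoff 5); vs Moderate: Aggressive (payoff -1); vs Cautious: Moderate (payoff 4).
Firm B's best responses — vs Aggressive: Cautious (payoff 5); vs Moderate: Aggressive (payoff 3); vs Cautious: Cautious (payoff -2).
The only mutual best response is (Moderate, Aggressive); neither player gains by switching there.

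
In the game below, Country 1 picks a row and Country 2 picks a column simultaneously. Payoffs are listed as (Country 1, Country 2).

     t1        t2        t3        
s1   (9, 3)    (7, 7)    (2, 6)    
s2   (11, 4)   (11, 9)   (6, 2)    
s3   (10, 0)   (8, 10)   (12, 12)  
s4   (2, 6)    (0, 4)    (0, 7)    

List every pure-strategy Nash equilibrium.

Check mutual best responses: a cell is a NE iff neither player can gain by unilaterally deviating.
Country 1's best responses — vs t1: s2 (payoff 11); vs t2: s2 (payoff 11); vs t3: s3 (payoff 12).
Country 2's best responses — vs s1: t2 (payoff 7); vs s2: t2 (payoff 9); vs s3: t3 (payoff 12); vs s4: t3 (payoff 7).
Mutual best responses occur at (s2, t2) and (s3, t3); at each, neither player gains by switching.

(s2, t2) and (s3, t3)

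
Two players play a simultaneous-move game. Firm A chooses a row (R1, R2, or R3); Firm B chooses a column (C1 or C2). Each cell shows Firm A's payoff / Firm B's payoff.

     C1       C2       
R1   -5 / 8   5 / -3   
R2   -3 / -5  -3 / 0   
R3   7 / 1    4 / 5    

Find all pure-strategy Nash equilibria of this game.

None

Check mutual best responses: a cell is a NE iff neither player can gain by unilaterally deviating.
Firm A's best responses — vs C1: R3 (payoff 7); vs C2: R1 (payoff 5).
Firm B's best responses — vs R1: C1 (payoff 8); vs R2: C2 (payoff 0); vs R3: C2 (payoff 5).
No cell has both players best-responding. For instance, Firm A's best reply to C2 is R1, but against R1 Firm B prefers C1 over C2.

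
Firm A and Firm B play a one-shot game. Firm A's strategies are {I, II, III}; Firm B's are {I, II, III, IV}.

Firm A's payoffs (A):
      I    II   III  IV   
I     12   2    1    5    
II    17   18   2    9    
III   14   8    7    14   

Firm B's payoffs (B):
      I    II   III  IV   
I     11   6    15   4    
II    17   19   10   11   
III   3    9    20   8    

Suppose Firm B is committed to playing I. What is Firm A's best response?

With Firm B fixed at I, Firm A's payoffs are: I → 12, II → 17, III → 14.
The maximum is 17, achieved by II.

II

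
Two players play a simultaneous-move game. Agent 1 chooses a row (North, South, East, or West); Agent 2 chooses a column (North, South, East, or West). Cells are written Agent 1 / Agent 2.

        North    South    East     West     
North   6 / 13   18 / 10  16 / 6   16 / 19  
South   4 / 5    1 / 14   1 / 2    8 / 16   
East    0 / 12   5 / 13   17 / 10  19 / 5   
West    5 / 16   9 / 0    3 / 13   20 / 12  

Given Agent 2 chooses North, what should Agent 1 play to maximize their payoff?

With Agent 2 fixed at North, Agent 1's payoffs are: North → 6, South → 4, East → 0, West → 5.
The maximum is 6, achieved by North.

North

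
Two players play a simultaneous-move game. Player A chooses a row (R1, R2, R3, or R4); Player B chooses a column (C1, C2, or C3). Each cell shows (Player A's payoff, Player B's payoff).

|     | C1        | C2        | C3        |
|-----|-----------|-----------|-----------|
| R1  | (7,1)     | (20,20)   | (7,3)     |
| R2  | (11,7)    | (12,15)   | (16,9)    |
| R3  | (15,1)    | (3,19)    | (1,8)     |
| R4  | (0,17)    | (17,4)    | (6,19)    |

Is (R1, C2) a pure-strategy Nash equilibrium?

Holding Player B at C2: Player A gets 20 from R1, versus 12 from R2, 3 from R3, 17 from R4. No profitable deviation for Player A.
Holding Player A at R1: Player B gets 20 from C2, versus 1 from C1, 3 from C3. No profitable deviation for Player B either.

Yes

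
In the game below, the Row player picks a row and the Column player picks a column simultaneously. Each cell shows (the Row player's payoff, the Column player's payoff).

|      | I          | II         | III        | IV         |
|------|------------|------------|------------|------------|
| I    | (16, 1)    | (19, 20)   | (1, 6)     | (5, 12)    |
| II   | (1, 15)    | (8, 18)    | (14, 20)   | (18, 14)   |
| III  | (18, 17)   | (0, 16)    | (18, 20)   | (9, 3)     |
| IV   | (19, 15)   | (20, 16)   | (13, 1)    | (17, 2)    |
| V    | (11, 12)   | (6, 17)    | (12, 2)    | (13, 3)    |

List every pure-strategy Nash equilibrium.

Check mutual best responses: a cell is a NE iff neither player can gain by unilaterally deviating.
The Row player's best responses — vs I: IV (payoff 19); vs II: IV (payoff 20); vs III: III (payoff 18); vs IV: II (payoff 18).
The Column player's best responses — vs I: II (payoff 20); vs II: III (payoff 20); vs III: III (payoff 20); vs IV: II (payoff 16); vs V: II (payoff 17).
Mutual best responses occur at (III, III) and (IV, II); at each, neither player gains by switching.

(III, III) and (IV, II)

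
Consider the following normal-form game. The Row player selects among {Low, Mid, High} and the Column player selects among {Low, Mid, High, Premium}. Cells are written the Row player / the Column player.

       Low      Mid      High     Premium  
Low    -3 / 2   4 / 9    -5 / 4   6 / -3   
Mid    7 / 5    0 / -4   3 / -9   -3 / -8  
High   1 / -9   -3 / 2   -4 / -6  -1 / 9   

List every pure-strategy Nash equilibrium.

(Low, Mid) and (Mid, Low)

Check mutual best responses: a cell is a NE iff neither player can gain by unilaterally deviating.
The Row player's best responses — vs Low: Mid (payoff 7); vs Mid: Low (payoff 4); vs High: Mid (payoff 3); vs Premium: Low (payoff 6).
The Column player's best responses — vs Low: Mid (payoff 9); vs Mid: Low (payoff 5); vs High: Premium (payoff 9).
Mutual best responses occur at (Low, Mid) and (Mid, Low); at each, neither player gains by switching.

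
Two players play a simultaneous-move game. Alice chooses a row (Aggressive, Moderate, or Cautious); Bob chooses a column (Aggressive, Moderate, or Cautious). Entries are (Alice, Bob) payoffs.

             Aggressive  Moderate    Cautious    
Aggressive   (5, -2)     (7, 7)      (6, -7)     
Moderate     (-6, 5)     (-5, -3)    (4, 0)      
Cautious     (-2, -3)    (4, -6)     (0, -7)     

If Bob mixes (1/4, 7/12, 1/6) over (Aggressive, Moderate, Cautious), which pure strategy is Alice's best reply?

Aggressive

Alice's best reply maximizes expected payoff against the mix.
Aggressive: (1/4)·5 + (7/12)·7 + (1/6)·6 = 19/3
Moderate: (1/4)·(-6) + (7/12)·(-5) + (1/6)·4 = -15/4
Cautious: (1/4)·(-2) + (7/12)·4 + (1/6)·0 = 11/6
Highest expected payoff is 19/3, from Aggressive.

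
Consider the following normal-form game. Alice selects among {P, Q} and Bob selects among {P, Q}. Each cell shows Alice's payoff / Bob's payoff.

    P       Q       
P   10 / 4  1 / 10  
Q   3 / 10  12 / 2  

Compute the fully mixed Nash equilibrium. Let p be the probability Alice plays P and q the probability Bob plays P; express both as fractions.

In a mixed NE each player is indifferent between their pure strategies, so the opponent's mix sets the indifference.
Bob indifferent between P and Q: p·4 + (1−p)·10 = p·10 + (1−p)·2 ⟹ 10 + (-6)p = 2 + 8p ⟹ p = 4/7.
Alice indifferent between P and Q: q·10 + (1−q)·1 = q·3 + (1−q)·12 ⟹ 1 + 9q = 12 + (-9)q ⟹ q = 11/18.

p = 4/7, q = 11/18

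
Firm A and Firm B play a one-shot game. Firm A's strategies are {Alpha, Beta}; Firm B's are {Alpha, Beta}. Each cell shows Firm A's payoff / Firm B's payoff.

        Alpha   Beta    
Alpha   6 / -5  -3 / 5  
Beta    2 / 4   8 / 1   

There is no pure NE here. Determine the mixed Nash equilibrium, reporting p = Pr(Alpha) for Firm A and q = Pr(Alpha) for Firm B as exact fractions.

In a mixed NE each player is indifferent between their pure strategies, so the opponent's mix sets the indifference.
Firm B indifferent between Alpha and Beta: p·(-5) + (1−p)·4 = p·5 + (1−p)·1 ⟹ 4 + (-9)p = 1 + 4p ⟹ p = 3/13.
Firm A indifferent between Alpha and Beta: q·6 + (1−q)·(-3) = q·2 + (1−q)·8 ⟹ (-3) + 9q = 8 + (-6)q ⟹ q = 11/15.

p = 3/13, q = 11/15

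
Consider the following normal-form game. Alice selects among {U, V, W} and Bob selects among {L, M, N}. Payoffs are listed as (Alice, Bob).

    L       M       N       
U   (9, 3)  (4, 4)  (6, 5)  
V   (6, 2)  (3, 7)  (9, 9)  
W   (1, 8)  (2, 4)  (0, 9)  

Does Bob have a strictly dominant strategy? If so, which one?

Check whether one of Bob's strategies beats all alternatives regardless of what the opponent does.
N strictly dominates: vs U: 5 > each of {3, 4}; vs V: 9 > each of {2, 7}; vs W: 9 > each of {8, 4}.

N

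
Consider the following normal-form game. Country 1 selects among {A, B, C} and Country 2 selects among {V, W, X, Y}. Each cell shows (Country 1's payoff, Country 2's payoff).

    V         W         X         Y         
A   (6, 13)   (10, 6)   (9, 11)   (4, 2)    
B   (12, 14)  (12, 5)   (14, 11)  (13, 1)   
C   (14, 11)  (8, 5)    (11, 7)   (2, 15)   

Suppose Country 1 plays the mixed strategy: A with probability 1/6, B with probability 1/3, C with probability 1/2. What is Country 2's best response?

Compute Country 2's expected payoff from each pure strategy against the given mix.
V: (1/6)·13 + (1/3)·14 + (1/2)·11 = 37/3
W: (1/6)·6 + (1/3)·5 + (1/2)·5 = 31/6
X: (1/6)·11 + (1/3)·11 + (1/2)·7 = 9
Y: (1/6)·2 + (1/3)·1 + (1/2)·15 = 49/6
Highest expected payoff is 37/3, from V.

V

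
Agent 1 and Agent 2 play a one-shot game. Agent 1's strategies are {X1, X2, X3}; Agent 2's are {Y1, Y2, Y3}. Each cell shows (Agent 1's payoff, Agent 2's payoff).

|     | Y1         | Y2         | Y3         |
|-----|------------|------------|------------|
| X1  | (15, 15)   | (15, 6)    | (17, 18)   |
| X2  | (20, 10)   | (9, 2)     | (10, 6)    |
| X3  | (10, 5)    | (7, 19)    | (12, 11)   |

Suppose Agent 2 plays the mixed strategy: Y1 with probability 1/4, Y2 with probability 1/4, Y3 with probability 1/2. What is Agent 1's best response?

Agent 1's best reply maximizes expected payoff against the mix.
X1: (1/4)·15 + (1/4)·15 + (1/2)·17 = 16
X2: (1/4)·20 + (1/4)·9 + (1/2)·10 = 49/4
X3: (1/4)·10 + (1/4)·7 + (1/2)·12 = 41/4
Highest expected payoff is 16, from X1.

X1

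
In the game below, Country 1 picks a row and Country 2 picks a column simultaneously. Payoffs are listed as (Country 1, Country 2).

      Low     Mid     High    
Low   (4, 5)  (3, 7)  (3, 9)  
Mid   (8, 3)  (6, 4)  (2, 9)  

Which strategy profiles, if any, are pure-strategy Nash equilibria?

Check mutual best responses: a cell is a NE iff neither player can gain by unilaterally deviating.
Country 1's best responses — vs Low: Mid (payoff 8); vs Mid: Mid (payoff 6); vs High: Low (payoff 3).
Country 2's best responses — vs Low: High (payoff 9); vs Mid: High (payoff 9).
The only mutual best response is (Low, High); neither player gains by switching there.

(Low, High)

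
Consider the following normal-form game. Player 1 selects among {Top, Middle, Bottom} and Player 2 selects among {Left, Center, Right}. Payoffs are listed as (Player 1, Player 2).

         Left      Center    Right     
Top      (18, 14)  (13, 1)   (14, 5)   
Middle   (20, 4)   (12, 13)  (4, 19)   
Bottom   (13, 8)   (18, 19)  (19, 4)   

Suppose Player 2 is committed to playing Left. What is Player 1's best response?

With Player 2 fixed at Left, Player 1's payoffs are: Top → 18, Middle → 20, Bottom → 13.
The maximum is 20, achieved by Middle.

Middle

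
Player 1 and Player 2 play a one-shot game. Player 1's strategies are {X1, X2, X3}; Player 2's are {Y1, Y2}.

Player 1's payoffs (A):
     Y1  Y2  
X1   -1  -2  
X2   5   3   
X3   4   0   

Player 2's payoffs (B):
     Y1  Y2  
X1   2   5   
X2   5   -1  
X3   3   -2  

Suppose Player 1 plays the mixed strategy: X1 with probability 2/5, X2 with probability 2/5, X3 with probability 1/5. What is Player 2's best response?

Compute Player 2's expected payoff from each pure strategy against the given mix.
Y1: (2/5)·2 + (2/5)·5 + (1/5)·3 = 17/5
Y2: (2/5)·5 + (2/5)·(-1) + (1/5)·(-2) = 6/5
Highest expected payoff is 17/5, from Y1.

Y1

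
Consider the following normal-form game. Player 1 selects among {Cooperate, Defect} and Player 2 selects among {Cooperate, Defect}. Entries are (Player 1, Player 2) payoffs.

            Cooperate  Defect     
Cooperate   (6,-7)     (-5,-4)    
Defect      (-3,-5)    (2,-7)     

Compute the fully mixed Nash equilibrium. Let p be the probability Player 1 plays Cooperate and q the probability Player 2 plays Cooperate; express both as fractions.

p = 2/5, q = 7/16

Each player's mixing probability is pinned down by making the *other* player indifferent.
Player 2 indifferent between Cooperate and Defect: p·(-7) + (1−p)·(-5) = p·(-4) + (1−p)·(-7) ⟹ (-5) + (-2)p = (-7) + 3p ⟹ p = 2/5.
Player 1 indifferent between Cooperate and Defect: q·6 + (1−q)·(-5) = q·(-3) + (1−q)·2 ⟹ (-5) + 11q = 2 + (-5)q ⟹ q = 7/16.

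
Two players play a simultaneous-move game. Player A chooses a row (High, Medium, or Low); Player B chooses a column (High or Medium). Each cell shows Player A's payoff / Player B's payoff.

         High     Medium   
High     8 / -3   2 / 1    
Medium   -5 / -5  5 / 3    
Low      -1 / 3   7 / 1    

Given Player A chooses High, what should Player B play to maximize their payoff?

Medium

With Player A fixed at High, Player B's payoffs are: High → -3, Medium → 1.
The maximum is 1, achieved by Medium.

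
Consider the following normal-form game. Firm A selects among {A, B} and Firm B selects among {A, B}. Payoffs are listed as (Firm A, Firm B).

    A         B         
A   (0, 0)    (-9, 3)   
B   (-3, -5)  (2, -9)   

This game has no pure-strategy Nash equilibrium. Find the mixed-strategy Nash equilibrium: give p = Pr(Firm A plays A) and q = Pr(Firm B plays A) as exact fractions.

In a mixed NE each player is indifferent between their pure strategies, so the opponent's mix sets the indifference.
Firm B indifferent between A and B: p·0 + (1−p)·(-5) = p·3 + (1−p)·(-9) ⟹ (-5) + 5p = (-9) + 12p ⟹ p = 4/7.
Firm A indifferent between A and B: q·0 + (1−q)·(-9) = q·(-3) + (1−q)·2 ⟹ (-9) + 9q = 2 + (-5)q ⟹ q = 11/14.

p = 4/7, q = 11/14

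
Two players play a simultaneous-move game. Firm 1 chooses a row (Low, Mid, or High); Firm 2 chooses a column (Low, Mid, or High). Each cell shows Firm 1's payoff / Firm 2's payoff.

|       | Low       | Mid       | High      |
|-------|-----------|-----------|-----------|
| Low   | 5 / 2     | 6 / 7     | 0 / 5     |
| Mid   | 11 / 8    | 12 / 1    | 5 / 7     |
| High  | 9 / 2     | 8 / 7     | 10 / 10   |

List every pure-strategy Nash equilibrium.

Check mutual best responses: a cell is a NE iff neither player can gain by unilaterally deviating.
Firm 1's best responses — vs Low: Mid (payoff 11); vs Mid: Mid (payoff 12); vs High: High (payoff 10).
Firm 2's best responses — vs Low: Mid (payoff 7); vs Mid: Low (payoff 8); vs High: High (payoff 10).
Mutual best responses occur at (Mid, Low) and (High, High); at each, neither player gains by switching.

(Mid, Low) and (High, High)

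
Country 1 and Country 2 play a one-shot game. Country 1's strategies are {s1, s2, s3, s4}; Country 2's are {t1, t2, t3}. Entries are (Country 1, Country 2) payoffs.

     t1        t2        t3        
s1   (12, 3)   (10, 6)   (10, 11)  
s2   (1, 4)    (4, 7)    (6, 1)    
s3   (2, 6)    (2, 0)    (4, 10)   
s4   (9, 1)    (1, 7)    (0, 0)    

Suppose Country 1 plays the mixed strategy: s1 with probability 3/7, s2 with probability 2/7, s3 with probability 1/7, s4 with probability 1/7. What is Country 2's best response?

Country 2's best reply maximizes expected payoff against the mix.
t1: (3/7)·3 + (2/7)·4 + (1/7)·6 + (1/7)·1 = 24/7
t2: (3/7)·6 + (2/7)·7 + (1/7)·0 + (1/7)·7 = 39/7
t3: (3/7)·11 + (2/7)·1 + (1/7)·10 + (1/7)·0 = 45/7
Highest expected payoff is 45/7, from t3.

t3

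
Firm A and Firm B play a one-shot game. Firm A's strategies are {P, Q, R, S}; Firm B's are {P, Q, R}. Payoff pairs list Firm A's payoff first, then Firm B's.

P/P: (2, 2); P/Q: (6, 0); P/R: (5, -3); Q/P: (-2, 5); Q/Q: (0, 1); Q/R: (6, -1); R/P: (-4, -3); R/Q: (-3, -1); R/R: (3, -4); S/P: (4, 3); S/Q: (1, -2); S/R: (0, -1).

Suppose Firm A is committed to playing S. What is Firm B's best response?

P

With Firm A fixed at S, Firm B's payoffs are: P → 3, Q → -2, R → -1.
The maximum is 3, achieved by P.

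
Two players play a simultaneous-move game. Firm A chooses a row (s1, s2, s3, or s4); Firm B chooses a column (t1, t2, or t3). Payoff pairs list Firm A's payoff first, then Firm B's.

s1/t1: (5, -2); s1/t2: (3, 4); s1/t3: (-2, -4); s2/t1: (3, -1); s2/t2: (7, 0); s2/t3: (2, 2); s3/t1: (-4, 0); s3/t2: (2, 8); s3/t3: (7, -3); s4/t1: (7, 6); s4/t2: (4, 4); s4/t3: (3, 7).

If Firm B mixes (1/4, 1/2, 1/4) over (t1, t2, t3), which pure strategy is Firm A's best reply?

Compute Firm A's expected payoff from each pure strategy against the given mix.
s1: (1/4)·5 + (1/2)·3 + (1/4)·(-2) = 9/4
s2: (1/4)·3 + (1/2)·7 + (1/4)·2 = 19/4
s3: (1/4)·(-4) + (1/2)·2 + (1/4)·7 = 7/4
s4: (1/4)·7 + (1/2)·4 + (1/4)·3 = 9/2
Highest expected payoff is 19/4, from s2.

s2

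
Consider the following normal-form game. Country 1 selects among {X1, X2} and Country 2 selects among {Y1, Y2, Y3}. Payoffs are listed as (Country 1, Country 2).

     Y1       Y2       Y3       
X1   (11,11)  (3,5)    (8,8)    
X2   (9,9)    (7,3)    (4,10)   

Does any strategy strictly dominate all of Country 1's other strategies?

A strategy is strictly dominant if it gives Country 1 a strictly higher payoff than every other strategy, against every choice by the opponent.
X1 is not dominant: against Y2, X2 gives 7 > 3.
X2 is not dominant: against Y1, X1 gives 11 > 9.
No single strategy is best against every opponent action.

No strictly dominant strategy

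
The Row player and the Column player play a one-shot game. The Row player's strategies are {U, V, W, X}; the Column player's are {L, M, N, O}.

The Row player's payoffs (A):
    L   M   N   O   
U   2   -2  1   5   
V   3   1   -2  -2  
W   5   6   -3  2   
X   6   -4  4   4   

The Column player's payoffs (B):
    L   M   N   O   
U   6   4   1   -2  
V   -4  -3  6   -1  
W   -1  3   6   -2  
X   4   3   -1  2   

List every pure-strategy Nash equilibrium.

Check mutual best responses: a cell is a NE iff neither player can gain by unilaterally deviating.
The Row player's best responses — vs L: X (payoff 6); vs M: W (payoff 6); vs N: X (payoff 4); vs O: U (payoff 5).
The Column player's best responses — vs U: L (payoff 6); vs V: N (payoff 6); vs W: N (payoff 6); vs X: L (payoff 4).
The only mutual best response is (X, L); neither player gains by switching there.

(X, L)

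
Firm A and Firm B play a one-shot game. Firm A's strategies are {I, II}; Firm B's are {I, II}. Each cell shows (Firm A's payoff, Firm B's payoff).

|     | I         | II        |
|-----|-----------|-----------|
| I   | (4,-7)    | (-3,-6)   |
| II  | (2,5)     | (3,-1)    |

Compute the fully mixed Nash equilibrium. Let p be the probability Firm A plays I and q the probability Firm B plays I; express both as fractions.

In a mixed NE each player is indifferent between their pure strategies, so the opponent's mix sets the indifference.
Firm B indifferent between I and II: p·(-7) + (1−p)·5 = p·(-6) + (1−p)·(-1) ⟹ 5 + (-12)p = (-1) + (-5)p ⟹ p = 6/7.
Firm A indifferent between I and II: q·4 + (1−q)·(-3) = q·2 + (1−q)·3 ⟹ (-3) + 7q = 3 + (-1)q ⟹ q = 3/4.

p = 6/7, q = 3/4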